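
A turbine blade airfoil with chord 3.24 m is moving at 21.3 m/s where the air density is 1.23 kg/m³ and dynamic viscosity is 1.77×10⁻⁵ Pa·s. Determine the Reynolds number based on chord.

Re = 4.8×10^6

Re = ρ·v·c/μ = 1.23 × 21.3 × 3.24 / (1.77×10⁻⁵) = 4.8×10^6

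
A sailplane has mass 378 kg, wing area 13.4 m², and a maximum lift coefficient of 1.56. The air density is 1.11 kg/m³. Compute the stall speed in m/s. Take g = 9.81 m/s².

Stall occurs when L = W at CL,max. W = mg = 378 × 9.81 = 3708 N.
From L = ½ρV²S·CL,max = W: V_stall = √(2W/(ρSCL,max)) = √(2·3708/(1.11·13.4·1.56))
V_stall = √319.6 = 17.9 m/s

V_stall = 17.9 m/s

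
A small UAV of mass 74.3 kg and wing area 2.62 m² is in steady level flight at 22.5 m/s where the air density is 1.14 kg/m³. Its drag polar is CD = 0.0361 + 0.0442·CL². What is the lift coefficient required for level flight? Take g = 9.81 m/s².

CL = 0.964

In steady level flight, lift balances weight: W = mg = 74.3 × 9.81 = 728.88 N.
q = ½ρv² = ½ × 1.14 × 22.5² = 288.6 Pa.
CL = W/(q·S) = 728.88 / (288.6 × 2.62) = 0.9641.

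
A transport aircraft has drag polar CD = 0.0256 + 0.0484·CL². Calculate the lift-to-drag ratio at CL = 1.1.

L/D = 13.1

CD = 0.0256 + 0.0484 × 1.1² = 0.08416
L/D = CL/CD = 1.1 / 0.08416 = 13.1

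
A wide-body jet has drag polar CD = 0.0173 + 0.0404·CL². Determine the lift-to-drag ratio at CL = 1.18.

L/D = 16

CD = 0.0173 + 0.0404 × 1.18² = 0.07355
L/D = CL/CD = 1.18 / 0.07355 = 16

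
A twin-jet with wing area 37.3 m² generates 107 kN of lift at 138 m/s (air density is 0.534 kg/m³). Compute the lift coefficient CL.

From L = ½ρv²S·CL, rearranging gives CL = 2L/(ρv²S).
CL = 2 × 1.07×10^5 / (0.534 × 138² × 37.3) = 0.564

CL = 0.564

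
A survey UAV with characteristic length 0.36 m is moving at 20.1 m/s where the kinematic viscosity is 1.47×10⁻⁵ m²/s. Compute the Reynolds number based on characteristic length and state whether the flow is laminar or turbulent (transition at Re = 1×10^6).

Re = v·c/ν = 20.1 × 0.36 / (1.47×10⁻⁵) = 4.92×10^5
Since 4.92×10^5 < 1×10^6, the flow is laminar.

Re = 4.92×10^5 (laminar)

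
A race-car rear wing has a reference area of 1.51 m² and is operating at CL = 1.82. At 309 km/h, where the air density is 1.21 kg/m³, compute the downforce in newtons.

L = 12200 N

Convert speed: v = 309 km/h ÷ 3.6 = 85.83 m/s.
Dynamic pressure q = ½ρv² = ½ × 1.21 × 85.83² = 4457 Pa.
L = q·S·CL = 4457 × 1.51 × 1.82 = 12200 N ≈ 12.2 kN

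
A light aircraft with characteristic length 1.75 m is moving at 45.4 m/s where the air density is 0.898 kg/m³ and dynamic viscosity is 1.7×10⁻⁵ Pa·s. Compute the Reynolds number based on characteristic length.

Re = ρ·v·c/μ = 0.898 × 45.4 × 1.75 / (1.7×10⁻⁵) = 4.2×10^6

Re = 4.2×10^6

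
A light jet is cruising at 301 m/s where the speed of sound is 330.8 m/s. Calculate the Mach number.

M = 0.91

M = v/a = 301 / 330.8 = 0.91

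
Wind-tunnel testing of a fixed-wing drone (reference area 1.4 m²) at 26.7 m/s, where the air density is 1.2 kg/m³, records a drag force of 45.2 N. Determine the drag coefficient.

CD = 0.0755

From D = ½ρv²S·CD, rearranging gives CD = 2D/(ρv²S).
CD = 2 × 45.2 / (1.2 × 26.7² × 1.4) = 0.0755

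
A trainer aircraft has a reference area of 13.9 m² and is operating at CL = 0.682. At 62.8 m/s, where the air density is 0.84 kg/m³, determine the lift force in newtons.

Dynamic pressure q = ½ρv² = ½ × 0.84 × 62.8² = 1656 Pa.
L = q·S·CL = 1656 × 13.9 × 0.682 = 15700 N ≈ 15.7 kN

L = 15700 N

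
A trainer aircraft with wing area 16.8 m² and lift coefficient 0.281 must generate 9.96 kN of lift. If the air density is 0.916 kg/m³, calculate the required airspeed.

L = ½ρv²S·CL ⇒ v = √(2L/(ρ·S·CL))
v = √(2 × 9960 / (0.916 × 16.8 × 0.281)) = √4607 = 67.9 m/s

v = 67.9 m/s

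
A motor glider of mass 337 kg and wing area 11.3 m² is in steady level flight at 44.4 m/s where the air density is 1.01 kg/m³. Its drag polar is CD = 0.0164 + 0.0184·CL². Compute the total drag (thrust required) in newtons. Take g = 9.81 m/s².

D = 202 N

Level flight ⇒ L = W = m·g = 337 × 9.81 = 3306 N.
Dynamic pressure q = 0.5 × 1.01 × 44.4² = 995.5 Pa.
CL = 2W/(ρv²S) = 2×3306/(1.01×44.4²×11.3) = 0.2939.
CD = 0.0164 + 0.0184 × 0.2939² = 0.01799.
D = q·S·CD = 995.5 × 11.3 × 0.01799 = 202.4 N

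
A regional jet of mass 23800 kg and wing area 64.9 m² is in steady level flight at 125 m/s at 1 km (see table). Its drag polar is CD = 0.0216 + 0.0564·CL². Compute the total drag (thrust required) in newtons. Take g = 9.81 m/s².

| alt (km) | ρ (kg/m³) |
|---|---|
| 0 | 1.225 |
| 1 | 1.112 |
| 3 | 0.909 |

D = 17600 N

At 1 km, from the table: ρ = 1.112 kg/m³.
Weight W = mg = 23800 × 9.81 = 2.3348×10^5 N; in level flight L = W.
q = ½ρv² = ½ × 1.112 × 125² = 8688 Pa.
CL = 2W/(ρv²S) = 2×2.3348×10^5/(1.112×125²×64.9) = 0.4141.
CD = 0.0216 + 0.0564 × 0.4141² = 0.03127.
D = q·S·CD = 8688 × 64.9 × 0.03127 = 17630 N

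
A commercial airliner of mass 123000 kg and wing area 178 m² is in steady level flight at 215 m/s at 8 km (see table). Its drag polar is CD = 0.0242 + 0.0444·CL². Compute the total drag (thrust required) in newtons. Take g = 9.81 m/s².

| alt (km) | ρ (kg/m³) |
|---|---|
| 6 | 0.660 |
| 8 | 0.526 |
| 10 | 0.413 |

D = 82200 N

At 8 km, from the table: ρ = 0.526 kg/m³.
In steady level flight, lift balances weight: W = mg = 123000 × 9.81 = 1.2066×10^6 N.
Dynamic pressure q = 0.5 × 0.526 × 215² = 12160 Pa.
CL = 2W/(ρv²S) = 2×1.2066×10^6/(0.526×215²×178) = 0.5576.
CD = 0.0242 + 0.0444 × 0.5576² = 0.038.
D = q·S·CD = 12160 × 178 × 0.038 = 82240 N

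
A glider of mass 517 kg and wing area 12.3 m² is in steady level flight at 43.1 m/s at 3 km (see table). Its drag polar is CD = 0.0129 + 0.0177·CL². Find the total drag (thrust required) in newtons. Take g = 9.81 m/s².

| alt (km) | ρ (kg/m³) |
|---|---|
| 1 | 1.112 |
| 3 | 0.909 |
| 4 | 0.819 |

D = 178 N

At 3 km, from the table: ρ = 0.909 kg/m³.
Weight W = mg = 517 × 9.81 = 5071.8 N; in level flight L = W.
Dynamic pressure q = 0.5 × 0.909 × 43.1² = 844.3 Pa.
CL = 2W/(ρv²S) = 2×5071.8/(0.909×43.1²×12.3) = 0.4884.
CD = 0.0129 + 0.0177 × 0.4884² = 0.01712.
D = q·S·CD = 844.3 × 12.3 × 0.01712 = 177.8 N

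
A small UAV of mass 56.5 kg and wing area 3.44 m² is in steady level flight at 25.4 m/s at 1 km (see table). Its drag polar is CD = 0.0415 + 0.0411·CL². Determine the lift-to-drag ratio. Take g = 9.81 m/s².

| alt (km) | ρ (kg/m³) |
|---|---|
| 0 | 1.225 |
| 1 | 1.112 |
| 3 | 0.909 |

L/D = 9.02

At 1 km, from the table: ρ = 1.112 kg/m³.
Weight W = mg = 56.5 × 9.81 = 554.26 N; in level flight L = W.
Dynamic pressure q = 0.5 × 1.112 × 25.4² = 358.7 Pa.
CL = W/(q·S) = 554.26 / (358.7 × 3.44) = 0.4492.
CD = 0.0415 + 0.0411 × 0.4492² = 0.04979.
L/D = CL/CD = 0.4492 / 0.04979 = 9.02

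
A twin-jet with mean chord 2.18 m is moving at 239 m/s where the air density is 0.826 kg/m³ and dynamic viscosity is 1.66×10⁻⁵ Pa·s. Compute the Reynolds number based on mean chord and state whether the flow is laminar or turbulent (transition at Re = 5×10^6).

Re = ρ·v·c/μ = 0.826 × 239 × 2.18 / (1.66×10⁻⁵) = 2.59×10^7
Since 2.59×10^7 > 5×10^6, the flow is turbulent.

Re = 2.59×10^7 (turbulent)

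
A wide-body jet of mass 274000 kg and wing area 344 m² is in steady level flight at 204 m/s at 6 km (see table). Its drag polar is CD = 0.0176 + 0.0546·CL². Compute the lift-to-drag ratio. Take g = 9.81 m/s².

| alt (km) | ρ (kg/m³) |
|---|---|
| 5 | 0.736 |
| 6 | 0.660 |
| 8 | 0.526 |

At 6 km, from the table: ρ = 0.660 kg/m³.
Level flight ⇒ L = W = m·g = 274000 × 9.81 = 2.6879×10^6 N.
q = ½ρv² = ½ × 0.66 × 204² = 13730 Pa.
CL = 2W/(ρv²S) = 2×2.6879×10^6/(0.66×204²×344) = 0.569.
CD = 0.0176 + 0.0546 × 0.569² = 0.03528.
L/D = CL/CD = 0.569 / 0.03528 = 16.1

L/D = 16.1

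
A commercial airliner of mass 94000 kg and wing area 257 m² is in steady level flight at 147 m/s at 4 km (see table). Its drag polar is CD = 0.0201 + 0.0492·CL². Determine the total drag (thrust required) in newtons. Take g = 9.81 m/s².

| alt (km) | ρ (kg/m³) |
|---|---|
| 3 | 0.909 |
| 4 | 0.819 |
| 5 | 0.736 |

At 4 km, from the table: ρ = 0.819 kg/m³.
Weight W = mg = 94000 × 9.81 = 9.2214×10^5 N; in level flight L = W.
q = ½ρv² = ½ × 0.819 × 147² = 8849 Pa.
CL = 2W/(ρv²S) = 2×9.2214×10^5/(0.819×147²×257) = 0.4055.
CD = 0.0201 + 0.0492 × 0.4055² = 0.02819.
D = q·S·CD = 8849 × 257 × 0.02819 = 64110 N

D = 64100 N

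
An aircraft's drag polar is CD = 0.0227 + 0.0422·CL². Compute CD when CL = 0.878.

CD = 0.0552

CD = 0.0227 + 0.0422 × 0.878² = 0.0227 + 0.03253 = 0.0552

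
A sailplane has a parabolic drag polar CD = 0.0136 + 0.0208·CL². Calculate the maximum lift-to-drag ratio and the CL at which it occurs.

(L/D)max = 29.7, at CL = 0.809

For CD = CD0 + K·CL², (L/D)max occurs at CL* = √(CD0/K) and equals 1/(2√(K·CD0)).
(L/D)max = 1/(2√(0.0208 × 0.0136)) = 1/(2 × 0.01682) = 29.7
CL* = √(0.0136/0.0208) = 0.809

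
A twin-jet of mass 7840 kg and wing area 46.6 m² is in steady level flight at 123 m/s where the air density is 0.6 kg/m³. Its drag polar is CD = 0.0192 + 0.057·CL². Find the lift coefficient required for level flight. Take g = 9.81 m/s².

Weight W = mg = 7840 × 9.81 = 76910 N; in level flight L = W.
Dynamic pressure q = 0.5 × 0.6 × 123² = 4539 Pa.
Required CL = L/(qS) = 76910/(4539·46.6) = 0.3636.

CL = 0.364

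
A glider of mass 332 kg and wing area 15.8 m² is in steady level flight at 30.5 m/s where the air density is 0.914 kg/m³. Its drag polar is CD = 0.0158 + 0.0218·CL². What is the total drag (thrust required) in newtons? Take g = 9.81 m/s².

D = 141 N

In steady level flight, lift balances weight: W = mg = 332 × 9.81 = 3256.9 N.
Dynamic pressure q = 0.5 × 0.914 × 30.5² = 425.1 Pa.
CL = W/(q·S) = 3256.9 / (425.1 × 15.8) = 0.4849.
CD = 0.0158 + 0.0218 × 0.4849² = 0.02093.
D = q·S·CD = 425.1 × 15.8 × 0.02093 = 140.6 N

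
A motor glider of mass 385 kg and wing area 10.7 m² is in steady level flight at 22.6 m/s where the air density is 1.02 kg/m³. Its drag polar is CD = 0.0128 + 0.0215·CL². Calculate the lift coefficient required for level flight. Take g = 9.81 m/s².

Weight W = mg = 385 × 9.81 = 3776.9 N; in level flight L = W.
q = ½ρv² = ½ × 1.02 × 22.6² = 260.5 Pa.
CL = 2W/(ρv²S) = 2×3776.9/(1.02×22.6²×10.7) = 1.355.

CL = 1.36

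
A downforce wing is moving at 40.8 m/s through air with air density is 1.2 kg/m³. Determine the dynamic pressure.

q = ½ρv² = ½ × 1.2 × 40.8² = 999 Pa

q = 999 Pa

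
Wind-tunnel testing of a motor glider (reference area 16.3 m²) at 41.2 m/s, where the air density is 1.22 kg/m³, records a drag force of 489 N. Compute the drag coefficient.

From D = ½ρv²S·CD, rearranging gives CD = 2D/(ρv²S).
CD = 2 × 489 / (1.22 × 41.2² × 16.3) = 0.029

CD = 0.029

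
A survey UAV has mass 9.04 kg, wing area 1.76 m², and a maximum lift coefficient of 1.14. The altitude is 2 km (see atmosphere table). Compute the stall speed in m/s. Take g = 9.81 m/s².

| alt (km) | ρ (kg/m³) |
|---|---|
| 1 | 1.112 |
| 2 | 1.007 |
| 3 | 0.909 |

At 2 km, from the table: ρ = 1.007 kg/m³.
At stall, lift equals weight: L = W = m·g = 9.04 × 9.81 = 88.68 N.
From L = ½ρV²S·CL,max = W: V_stall = √(2W/(ρSCL,max)) = √(2·88.68/(1.007·1.76·1.14))
V_stall = √87.79 = 9.37 m/s

V_stall = 9.37 m/s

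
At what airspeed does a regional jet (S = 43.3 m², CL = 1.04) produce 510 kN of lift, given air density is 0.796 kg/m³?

v = 169 m/s

L = ½ρv²S·CL ⇒ v = √(2L/(ρ·S·CL))
v = √(2 × 5.1×10^5 / (0.796 × 43.3 × 1.04)) = √28460 = 169 m/s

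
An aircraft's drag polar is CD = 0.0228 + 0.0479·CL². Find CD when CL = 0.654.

CD = 0.0228 + 0.0479 × 0.654² = 0.0228 + 0.02049 = 0.0433

CD = 0.0433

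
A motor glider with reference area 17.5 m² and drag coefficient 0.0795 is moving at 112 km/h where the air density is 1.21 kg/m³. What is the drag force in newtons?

Convert speed: v = 112 km/h ÷ 3.6 = 31.11 m/s.
Dynamic pressure q = ½ρv² = ½ × 1.21 × 31.11² = 585.6 Pa.
D = q·S·CD = 585.6 × 17.5 × 0.0795 = 815 N

D = 815 N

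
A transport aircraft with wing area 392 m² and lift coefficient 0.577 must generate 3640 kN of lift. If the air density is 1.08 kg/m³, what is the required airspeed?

L = ½ρv²S·CL ⇒ v = √(2L/(ρ·S·CL))
v = √(2 × 3.64×10^6 / (1.08 × 392 × 0.577)) = √29800 = 173 m/s

v = 173 m/s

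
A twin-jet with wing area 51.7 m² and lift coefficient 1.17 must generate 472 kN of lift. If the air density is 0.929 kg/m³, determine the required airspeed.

L = ½ρv²S·CL ⇒ v = √(2L/(ρ·S·CL))
v = √(2 × 4.72×10^5 / (0.929 × 51.7 × 1.17)) = √16800 = 130 m/s

v = 130 m/s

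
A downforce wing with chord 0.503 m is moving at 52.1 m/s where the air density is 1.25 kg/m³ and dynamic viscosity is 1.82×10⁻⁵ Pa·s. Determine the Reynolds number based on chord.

Re = 1.8×10^6

Re = ρ·v·c/μ = 1.25 × 52.1 × 0.503 / (1.82×10⁻⁵) = 1.8×10^6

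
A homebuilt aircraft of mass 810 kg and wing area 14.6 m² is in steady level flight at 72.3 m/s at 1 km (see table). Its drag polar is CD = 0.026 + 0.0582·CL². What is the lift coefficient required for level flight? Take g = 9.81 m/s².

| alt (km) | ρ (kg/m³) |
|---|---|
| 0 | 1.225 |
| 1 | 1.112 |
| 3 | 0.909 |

At 1 km, from the table: ρ = 1.112 kg/m³.
In steady level flight, lift balances weight: W = mg = 810 × 9.81 = 7946.1 N.
q = ½ρv² = ½ × 1.112 × 72.3² = 2906 Pa.
CL = 2W/(ρv²S) = 2×7946.1/(1.112×72.3²×14.6) = 0.1873.

CL = 0.187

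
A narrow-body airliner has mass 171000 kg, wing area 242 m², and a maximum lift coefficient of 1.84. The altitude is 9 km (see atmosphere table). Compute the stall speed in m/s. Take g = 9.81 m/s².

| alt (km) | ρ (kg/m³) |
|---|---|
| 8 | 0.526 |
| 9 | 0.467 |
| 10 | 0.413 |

At 9 km, from the table: ρ = 0.467 kg/m³.
At stall, lift equals weight: L = W = m·g = 171000 × 9.81 = 1.678×10^6 N.
From L = ½ρV²S·CL,max = W: V_stall = √(2W/(ρSCL,max)) = √(2·1.678×10^6/(0.467·242·1.84))
V_stall = √16130 = 127 m/s

V_stall = 127 m/s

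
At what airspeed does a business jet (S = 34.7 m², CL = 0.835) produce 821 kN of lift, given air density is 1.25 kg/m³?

v = 213 m/s

L = ½ρv²S·CL ⇒ v = √(2L/(ρ·S·CL))
v = √(2 × 8.21×10^5 / (1.25 × 34.7 × 0.835)) = √45340 = 213 m/s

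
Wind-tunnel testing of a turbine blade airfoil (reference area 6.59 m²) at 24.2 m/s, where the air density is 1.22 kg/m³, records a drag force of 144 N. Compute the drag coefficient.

From D = ½ρv²S·CD, rearranging gives CD = 2D/(ρv²S).
CD = 2 × 144 / (1.22 × 24.2² × 6.59) = 0.0612

CD = 0.0612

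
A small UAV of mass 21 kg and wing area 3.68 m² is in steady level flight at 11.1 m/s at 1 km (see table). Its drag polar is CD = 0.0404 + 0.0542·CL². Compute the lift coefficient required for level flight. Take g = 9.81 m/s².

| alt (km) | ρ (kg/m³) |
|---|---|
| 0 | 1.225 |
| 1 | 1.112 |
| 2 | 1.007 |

At 1 km, from the table: ρ = 1.112 kg/m³.
Weight W = mg = 21 × 9.81 = 206.01 N; in level flight L = W.
Dynamic pressure q = 0.5 × 1.112 × 11.1² = 68.5 Pa.
CL = W/(q·S) = 206.01 / (68.5 × 3.68) = 0.8172.

CL = 0.817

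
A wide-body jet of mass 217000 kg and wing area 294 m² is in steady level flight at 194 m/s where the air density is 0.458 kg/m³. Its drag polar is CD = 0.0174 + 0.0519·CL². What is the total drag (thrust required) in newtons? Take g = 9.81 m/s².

D = 1.37×10^5 N

In steady level flight, lift balances weight: W = mg = 217000 × 9.81 = 2.1288×10^6 N.
q = ½ρv² = ½ × 0.458 × 194² = 8619 Pa.
CL = 2W/(ρv²S) = 2×2.1288×10^6/(0.458×194²×294) = 0.8401.
CD = 0.0174 + 0.0519 × 0.8401² = 0.05403.
D = q·S·CD = 8619 × 294 × 0.05403 = 1.369×10^5 N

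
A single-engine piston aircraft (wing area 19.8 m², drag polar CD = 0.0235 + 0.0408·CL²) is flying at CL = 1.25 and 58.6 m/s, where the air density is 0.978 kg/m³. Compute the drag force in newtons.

CD = 0.0235 + 0.0408 × 1.25² = 0.08725
D = ½ρv²S·CD = ½ × 0.978 × 58.6² × 19.8 × 0.08725 = 2900 N

D = 2900 N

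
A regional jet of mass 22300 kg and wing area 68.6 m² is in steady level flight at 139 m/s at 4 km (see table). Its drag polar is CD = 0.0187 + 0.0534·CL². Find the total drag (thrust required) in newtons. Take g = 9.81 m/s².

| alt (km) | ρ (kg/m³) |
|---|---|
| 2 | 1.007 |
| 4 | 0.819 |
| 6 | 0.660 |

At 4 km, from the table: ρ = 0.819 kg/m³.
In steady level flight, lift balances weight: W = mg = 22300 × 9.81 = 2.1876×10^5 N.
Dynamic pressure q = 0.5 × 0.819 × 139² = 7912 Pa.
Required CL = L/(qS) = 2.1876×10^5/(7912·68.6) = 0.4031.
CD = 0.0187 + 0.0534 × 0.4031² = 0.02738.
D = q·S·CD = 7912 × 68.6 × 0.02738 = 14860 N

D = 14900 N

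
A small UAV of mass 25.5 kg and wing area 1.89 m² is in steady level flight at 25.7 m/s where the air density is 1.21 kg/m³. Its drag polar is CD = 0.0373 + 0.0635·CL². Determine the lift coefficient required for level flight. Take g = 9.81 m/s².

CL = 0.331

Weight W = mg = 25.5 × 9.81 = 250.16 N; in level flight L = W.
Dynamic pressure q = 0.5 × 1.21 × 25.7² = 399.6 Pa.
Required CL = L/(qS) = 250.16/(399.6·1.89) = 0.3312.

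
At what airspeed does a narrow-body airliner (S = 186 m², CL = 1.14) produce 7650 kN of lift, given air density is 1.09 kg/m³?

L = ½ρv²S·CL ⇒ v = √(2L/(ρ·S·CL))
v = √(2 × 7.65×10^6 / (1.09 × 186 × 1.14)) = √66200 = 257 m/s

v = 257 m/s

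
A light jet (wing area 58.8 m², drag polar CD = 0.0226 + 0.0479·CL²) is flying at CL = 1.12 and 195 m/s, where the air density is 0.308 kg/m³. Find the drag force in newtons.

D = 28500 N

CD = 0.0226 + 0.0479 × 1.12² = 0.08269
D = ½ρv²S·CD = ½ × 0.308 × 195² × 58.8 × 0.08269 = 28500 N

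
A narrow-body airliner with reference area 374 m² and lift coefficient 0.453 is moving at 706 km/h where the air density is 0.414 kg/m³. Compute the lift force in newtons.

Convert speed: v = 706 km/h ÷ 3.6 = 196.1 m/s.
L = ½ρv²S·CL = ½ × 0.414 × 196.1² × 374 × 0.453 = 1.35×10^6 N ≈ 1350 kN

L = 1.35×10^6 N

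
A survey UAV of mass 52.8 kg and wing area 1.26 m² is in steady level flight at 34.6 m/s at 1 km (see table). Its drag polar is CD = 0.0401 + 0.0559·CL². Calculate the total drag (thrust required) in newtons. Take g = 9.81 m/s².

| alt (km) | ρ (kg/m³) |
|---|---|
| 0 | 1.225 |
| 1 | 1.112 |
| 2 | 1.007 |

D = 51.5 N

At 1 km, from the table: ρ = 1.112 kg/m³.
In steady level flight, lift balances weight: W = mg = 52.8 × 9.81 = 517.97 N.
Dynamic pressure q = 0.5 × 1.112 × 34.6² = 665.6 Pa.
Required CL = L/(qS) = 517.97/(665.6·1.26) = 0.6176.
CD = 0.0401 + 0.0559 × 0.6176² = 0.06142.
D = q·S·CD = 665.6 × 1.26 × 0.06142 = 51.51 N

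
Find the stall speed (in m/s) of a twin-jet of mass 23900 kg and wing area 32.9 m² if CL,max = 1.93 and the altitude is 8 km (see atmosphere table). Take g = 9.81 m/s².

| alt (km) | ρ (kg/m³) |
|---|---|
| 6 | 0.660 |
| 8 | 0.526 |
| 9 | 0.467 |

V_stall = 118 m/s

At 8 km, from the table: ρ = 0.526 kg/m³.
Weight W = mg = 23900 × 9.81 = 2.345×10^5 N.
From L = ½ρV²S·CL,max = W: V_stall = √(2W/(ρSCL,max)) = √(2·2.345×10^5/(0.526·32.9·1.93))
V_stall = √14040 = 118 m/s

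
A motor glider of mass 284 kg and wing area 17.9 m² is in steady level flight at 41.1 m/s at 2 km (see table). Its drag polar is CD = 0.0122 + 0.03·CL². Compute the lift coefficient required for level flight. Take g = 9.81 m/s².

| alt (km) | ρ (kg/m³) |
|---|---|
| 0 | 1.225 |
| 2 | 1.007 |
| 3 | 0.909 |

At 2 km, from the table: ρ = 1.007 kg/m³.
Level flight ⇒ L = W = m·g = 284 × 9.81 = 2786 N.
Dynamic pressure q = 0.5 × 1.007 × 41.1² = 850.5 Pa.
CL = W/(q·S) = 2786 / (850.5 × 17.9) = 0.183.

CL = 0.183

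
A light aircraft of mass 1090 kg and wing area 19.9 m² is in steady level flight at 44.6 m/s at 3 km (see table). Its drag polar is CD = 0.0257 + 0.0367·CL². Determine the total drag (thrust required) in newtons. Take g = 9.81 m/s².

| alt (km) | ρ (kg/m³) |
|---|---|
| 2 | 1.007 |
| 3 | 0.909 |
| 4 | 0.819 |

D = 696 N

At 3 km, from the table: ρ = 0.909 kg/m³.
Level flight ⇒ L = W = m·g = 1090 × 9.81 = 10693 N.
Dynamic pressure q = 0.5 × 0.909 × 44.6² = 904.1 Pa.
CL = 2W/(ρv²S) = 2×10693/(0.909×44.6²×19.9) = 0.5943.
CD = 0.0257 + 0.0367 × 0.5943² = 0.03866.
D = q·S·CD = 904.1 × 19.9 × 0.03866 = 695.6 N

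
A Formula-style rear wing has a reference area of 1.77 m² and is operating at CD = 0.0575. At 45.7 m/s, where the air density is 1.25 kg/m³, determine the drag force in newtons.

Dynamic pressure q = ½ρv² = ½ × 1.25 × 45.7² = 1305 Pa.
D = q·S·CD = 1305 × 1.77 × 0.0575 = 133 N

D = 133 N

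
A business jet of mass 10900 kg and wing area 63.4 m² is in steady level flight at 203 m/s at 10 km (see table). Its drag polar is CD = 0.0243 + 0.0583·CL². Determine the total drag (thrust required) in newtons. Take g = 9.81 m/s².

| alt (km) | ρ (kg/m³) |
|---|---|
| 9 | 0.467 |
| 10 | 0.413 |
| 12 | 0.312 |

D = 14300 N

At 10 km, from the table: ρ = 0.413 kg/m³.
In steady level flight, lift balances weight: W = mg = 10900 × 9.81 = 1.0693×10^5 N.
Dynamic pressure q = 0.5 × 0.413 × 203² = 8510 Pa.
CL = 2W/(ρv²S) = 2×1.0693×10^5/(0.413×203²×63.4) = 0.1982.
CD = 0.0243 + 0.0583 × 0.1982² = 0.02659.
D = q·S·CD = 8510 × 63.4 × 0.02659 = 14350 N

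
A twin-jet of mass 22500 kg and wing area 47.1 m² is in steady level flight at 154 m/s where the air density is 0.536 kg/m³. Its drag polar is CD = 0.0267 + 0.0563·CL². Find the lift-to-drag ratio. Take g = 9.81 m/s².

L/D = 12.9

In steady level flight, lift balances weight: W = mg = 22500 × 9.81 = 2.2072×10^5 N.
Dynamic pressure q = 0.5 × 0.536 × 154² = 6356 Pa.
CL = W/(q·S) = 2.2072×10^5 / (6356 × 47.1) = 0.7373.
CD = 0.0267 + 0.0563 × 0.7373² = 0.05731.
L/D = CL/CD = 0.7373 / 0.05731 = 12.9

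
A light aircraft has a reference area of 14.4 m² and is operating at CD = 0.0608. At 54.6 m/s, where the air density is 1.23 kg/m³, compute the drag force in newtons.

Dynamic pressure q = ½ρv² = ½ × 1.23 × 54.6² = 1833 Pa.
D = q·S·CD = 1833 × 14.4 × 0.0608 = 1610 N

D = 1610 N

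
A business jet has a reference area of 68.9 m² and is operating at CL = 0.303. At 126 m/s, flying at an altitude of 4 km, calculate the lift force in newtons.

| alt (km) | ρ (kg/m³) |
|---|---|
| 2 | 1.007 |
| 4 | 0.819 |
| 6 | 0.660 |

L = 1.36×10^5 N

At 4 km, from the table: ρ = 0.819 kg/m³.
L = ½ρv²S·CL = ½ × 0.819 × 126² × 68.9 × 0.303 = 1.36×10^5 N ≈ 136 kN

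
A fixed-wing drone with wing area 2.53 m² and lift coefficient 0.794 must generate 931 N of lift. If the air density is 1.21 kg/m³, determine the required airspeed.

L = ½ρv²S·CL ⇒ v = √(2L/(ρ·S·CL))
v = √(2 × 931 / (1.21 × 2.53 × 0.794)) = √766 = 27.7 m/s

v = 27.7 m/s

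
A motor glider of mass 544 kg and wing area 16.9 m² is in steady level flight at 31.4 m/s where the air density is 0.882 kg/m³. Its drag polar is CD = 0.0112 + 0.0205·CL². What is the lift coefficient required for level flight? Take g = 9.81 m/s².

CL = 0.726

Weight W = mg = 544 × 9.81 = 5336.6 N; in level flight L = W.
Dynamic pressure q = 0.5 × 0.882 × 31.4² = 434.8 Pa.
CL = W/(q·S) = 5336.6 / (434.8 × 16.9) = 0.7262.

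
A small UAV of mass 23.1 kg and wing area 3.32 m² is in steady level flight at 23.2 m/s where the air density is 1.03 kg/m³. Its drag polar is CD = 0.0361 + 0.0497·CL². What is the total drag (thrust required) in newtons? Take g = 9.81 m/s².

Weight W = mg = 23.1 × 9.81 = 226.61 N; in level flight L = W.
Dynamic pressure q = 0.5 × 1.03 × 23.2² = 277.2 Pa.
CL = 2W/(ρv²S) = 2×226.61/(1.03×23.2²×3.32) = 0.2462.
CD = 0.0361 + 0.0497 × 0.2462² = 0.03911.
D = q·S·CD = 277.2 × 3.32 × 0.03911 = 36 N

D = 36 N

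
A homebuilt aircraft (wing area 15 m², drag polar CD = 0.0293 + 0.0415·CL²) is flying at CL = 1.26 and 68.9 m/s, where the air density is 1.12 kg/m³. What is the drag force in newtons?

CD = 0.0293 + 0.0415 × 1.26² = 0.09519
D = ½ρv²S·CD = ½ × 1.12 × 68.9² × 15 × 0.09519 = 3800 N

D = 3800 N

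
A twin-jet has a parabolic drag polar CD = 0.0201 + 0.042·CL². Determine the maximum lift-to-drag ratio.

For CD = CD0 + K·CL², (L/D)max occurs at CL* = √(CD0/K) and equals 1/(2√(K·CD0)).
(L/D)max = 1/(2√(0.042 × 0.0201)) = 1/(2 × 0.02906) = 17.2

(L/D)max = 17.2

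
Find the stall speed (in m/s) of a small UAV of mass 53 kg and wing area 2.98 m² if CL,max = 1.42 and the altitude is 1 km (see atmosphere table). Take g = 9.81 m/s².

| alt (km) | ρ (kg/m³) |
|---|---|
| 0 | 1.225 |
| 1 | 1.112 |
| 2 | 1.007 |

At 1 km, from the table: ρ = 1.112 kg/m³.
At stall, lift equals weight: L = W = m·g = 53 × 9.81 = 519.9 N.
From L = ½ρV²S·CL,max = W: V_stall = √(2W/(ρSCL,max)) = √(2·519.9/(1.112·2.98·1.42))
V_stall = √221 = 14.9 m/s

V_stall = 14.9 m/s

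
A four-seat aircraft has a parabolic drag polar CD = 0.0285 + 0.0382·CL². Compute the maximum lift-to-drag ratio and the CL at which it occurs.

(L/D)max = 15.2, at CL = 0.864

For CD = CD0 + K·CL², (L/D)max occurs at CL* = √(CD0/K) and equals 1/(2√(K·CD0)).
(L/D)max = 1/(2√(0.0382 × 0.0285)) = 1/(2 × 0.033) = 15.2
CL* = √(0.0285/0.0382) = 0.864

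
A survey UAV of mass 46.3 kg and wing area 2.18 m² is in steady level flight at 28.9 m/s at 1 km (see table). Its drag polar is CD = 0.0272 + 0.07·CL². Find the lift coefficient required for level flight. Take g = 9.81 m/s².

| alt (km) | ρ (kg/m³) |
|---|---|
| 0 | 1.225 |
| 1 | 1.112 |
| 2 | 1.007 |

CL = 0.449

At 1 km, from the table: ρ = 1.112 kg/m³.
In steady level flight, lift balances weight: W = mg = 46.3 × 9.81 = 454.2 N.
Dynamic pressure q = 0.5 × 1.112 × 28.9² = 464.4 Pa.
CL = 2W/(ρv²S) = 2×454.2/(1.112×28.9²×2.18) = 0.4487.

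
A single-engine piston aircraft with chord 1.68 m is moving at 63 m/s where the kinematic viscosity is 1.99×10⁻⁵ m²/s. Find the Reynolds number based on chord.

Re = 5.32×10^6

Re = v·c/ν = 63 × 1.68 / (1.99×10⁻⁵) = 5.32×10^6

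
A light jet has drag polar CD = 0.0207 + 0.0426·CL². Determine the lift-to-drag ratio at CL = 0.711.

L/D = 16.8

CD = 0.0207 + 0.0426 × 0.711² = 0.04224
L/D = CL/CD = 0.711 / 0.04224 = 16.8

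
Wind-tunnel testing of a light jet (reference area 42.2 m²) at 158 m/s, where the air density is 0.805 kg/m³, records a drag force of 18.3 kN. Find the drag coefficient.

From D = ½ρv²S·CD, rearranging gives CD = 2D/(ρv²S).
CD = 2 × 18300 / (0.805 × 158² × 42.2) = 0.0432

CD = 0.0432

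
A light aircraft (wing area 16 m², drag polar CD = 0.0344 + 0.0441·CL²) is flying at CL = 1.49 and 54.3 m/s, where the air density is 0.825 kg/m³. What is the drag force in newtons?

D = 2570 N

CD = 0.0344 + 0.0441 × 1.49² = 0.1323
D = ½ρv²S·CD = ½ × 0.825 × 54.3² × 16 × 0.1323 = 2570 N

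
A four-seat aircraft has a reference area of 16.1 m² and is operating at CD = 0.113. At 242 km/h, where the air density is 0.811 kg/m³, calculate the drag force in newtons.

Convert speed: v = 242 km/h ÷ 3.6 = 67.22 m/s.
D = ½ρv²S·CD = ½ × 0.811 × 67.22² × 16.1 × 0.113 = 3330 N

D = 3330 N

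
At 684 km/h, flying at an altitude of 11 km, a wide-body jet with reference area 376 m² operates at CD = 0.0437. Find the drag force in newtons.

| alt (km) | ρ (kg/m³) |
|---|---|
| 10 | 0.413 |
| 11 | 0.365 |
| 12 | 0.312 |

At 11 km, from the table: ρ = 0.365 kg/m³.
Convert speed: v = 684 km/h ÷ 3.6 = 190 m/s.
Dynamic pressure q = ½ρv² = ½ × 0.365 × 190² = 6588 Pa.
D = q·S·CD = 6588 × 376 × 0.0437 = 1.08×10^5 N ≈ 108 kN

D = 1.08×10^5 N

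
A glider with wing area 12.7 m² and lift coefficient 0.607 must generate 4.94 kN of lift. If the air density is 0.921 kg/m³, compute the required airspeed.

L = ½ρv²S·CL ⇒ v = √(2L/(ρ·S·CL))
v = √(2 × 4940 / (0.921 × 12.7 × 0.607)) = √1392 = 37.3 m/s

v = 37.3 m/s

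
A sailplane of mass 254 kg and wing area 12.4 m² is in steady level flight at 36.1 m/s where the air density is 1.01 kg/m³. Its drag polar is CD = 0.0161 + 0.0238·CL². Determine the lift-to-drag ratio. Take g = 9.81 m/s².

Weight W = mg = 254 × 9.81 = 2491.7 N; in level flight L = W.
q = ½ρv² = ½ × 1.01 × 36.1² = 658.1 Pa.
CL = 2W/(ρv²S) = 2×2491.7/(1.01×36.1²×12.4) = 0.3053.
CD = 0.0161 + 0.0238 × 0.3053² = 0.01832.
L/D = CL/CD = 0.3053 / 0.01832 = 16.7

L/D = 16.7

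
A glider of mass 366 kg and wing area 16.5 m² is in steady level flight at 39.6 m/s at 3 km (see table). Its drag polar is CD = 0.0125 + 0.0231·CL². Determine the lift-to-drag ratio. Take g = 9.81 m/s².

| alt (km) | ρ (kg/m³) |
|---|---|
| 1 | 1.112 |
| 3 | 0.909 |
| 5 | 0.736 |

L/D = 20.8

At 3 km, from the table: ρ = 0.909 kg/m³.
In steady level flight, lift balances weight: W = mg = 366 × 9.81 = 3590.5 N.
q = ½ρv² = ½ × 0.909 × 39.6² = 712.7 Pa.
Required CL = L/(qS) = 3590.5/(712.7·16.5) = 0.3053.
CD = 0.0125 + 0.0231 × 0.3053² = 0.01465.
L/D = CL/CD = 0.3053 / 0.01465 = 20.8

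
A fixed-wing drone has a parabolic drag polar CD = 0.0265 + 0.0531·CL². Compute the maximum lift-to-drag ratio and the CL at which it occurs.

(L/D)max = 13.3, at CL = 0.706

For CD = CD0 + K·CL², (L/D)max occurs at CL* = √(CD0/K) and equals 1/(2√(K·CD0)).
(L/D)max = 1/(2√(0.0531 × 0.0265)) = 1/(2 × 0.03751) = 13.3
CL* = √(0.0265/0.0531) = 0.706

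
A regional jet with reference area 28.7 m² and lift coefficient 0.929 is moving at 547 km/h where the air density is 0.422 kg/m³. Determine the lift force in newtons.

Convert speed: v = 547 km/h ÷ 3.6 = 151.9 m/s.
L = ½ρv²S·CL = ½ × 0.422 × 151.9² × 28.7 × 0.929 = 1.3×10^5 N ≈ 130 kN

L = 1.3×10^5 N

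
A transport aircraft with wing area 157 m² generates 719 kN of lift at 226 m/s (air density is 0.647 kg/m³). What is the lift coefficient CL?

From L = ½ρv²S·CL, rearranging gives CL = 2L/(ρv²S).
CL = 2 × 7.19×10^5 / (0.647 × 226² × 157) = 0.277

CL = 0.277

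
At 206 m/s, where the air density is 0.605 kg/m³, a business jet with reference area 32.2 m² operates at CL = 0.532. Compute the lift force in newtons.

Dynamic pressure q = ½ρv² = ½ × 0.605 × 206² = 12840 Pa.
L = q·S·CL = 12840 × 32.2 × 0.532 = 2.2×10^5 N ≈ 220 kN

L = 2.2×10^5 N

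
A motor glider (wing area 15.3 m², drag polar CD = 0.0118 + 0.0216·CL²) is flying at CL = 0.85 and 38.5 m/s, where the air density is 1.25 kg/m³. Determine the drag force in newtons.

D = 388 N

CD = 0.0118 + 0.0216 × 0.85² = 0.02741
D = ½ρv²S·CD = ½ × 1.25 × 38.5² × 15.3 × 0.02741 = 388 N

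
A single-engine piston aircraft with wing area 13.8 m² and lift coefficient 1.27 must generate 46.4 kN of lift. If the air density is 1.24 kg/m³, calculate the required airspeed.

v = 65.3 m/s

L = ½ρv²S·CL ⇒ v = √(2L/(ρ·S·CL))
v = √(2 × 46400 / (1.24 × 13.8 × 1.27)) = √4270 = 65.3 m/s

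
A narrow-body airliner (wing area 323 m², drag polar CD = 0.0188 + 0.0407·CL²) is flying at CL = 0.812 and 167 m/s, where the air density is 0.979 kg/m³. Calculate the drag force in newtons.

D = 2.01×10^5 N

CD = 0.0188 + 0.0407 × 0.812² = 0.04564
D = ½ρv²S·CD = ½ × 0.979 × 167² × 323 × 0.04564 = 2.01×10^5 N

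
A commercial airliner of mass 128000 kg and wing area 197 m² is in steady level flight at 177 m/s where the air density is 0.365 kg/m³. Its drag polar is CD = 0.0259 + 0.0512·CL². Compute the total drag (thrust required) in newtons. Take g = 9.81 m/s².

In steady level flight, lift balances weight: W = mg = 128000 × 9.81 = 1.2557×10^6 N.
q = ½ρv² = ½ × 0.365 × 177² = 5718 Pa.
Required CL = L/(qS) = 1.2557×10^6/(5718·197) = 1.115.
CD = 0.0259 + 0.0512 × 1.115² = 0.08953.
D = q·S·CD = 5718 × 197 × 0.08953 = 1.008×10^5 N

D = 1.01×10^5 N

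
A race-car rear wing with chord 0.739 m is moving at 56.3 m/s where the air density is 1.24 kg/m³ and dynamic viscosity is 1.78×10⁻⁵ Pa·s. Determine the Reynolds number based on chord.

Re = ρ·v·c/μ = 1.24 × 56.3 × 0.739 / (1.78×10⁻⁵) = 2.9×10^6

Re = 2.9×10^6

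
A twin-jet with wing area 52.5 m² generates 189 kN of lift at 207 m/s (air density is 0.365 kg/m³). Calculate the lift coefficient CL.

From L = ½ρv²S·CL, rearranging gives CL = 2L/(ρv²S).
CL = 2 × 1.89×10^5 / (0.365 × 207² × 52.5) = 0.46

CL = 0.46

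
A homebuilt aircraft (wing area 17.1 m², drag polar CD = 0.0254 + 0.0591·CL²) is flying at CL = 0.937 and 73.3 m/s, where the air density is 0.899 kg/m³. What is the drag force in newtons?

D = 3190 N

CD = 0.0254 + 0.0591 × 0.937² = 0.07729
D = ½ρv²S·CD = ½ × 0.899 × 73.3² × 17.1 × 0.07729 = 3190 N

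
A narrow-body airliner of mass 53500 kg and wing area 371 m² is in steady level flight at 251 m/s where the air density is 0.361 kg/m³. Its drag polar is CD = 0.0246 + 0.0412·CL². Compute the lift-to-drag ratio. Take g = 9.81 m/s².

Level flight ⇒ L = W = m·g = 53500 × 9.81 = 5.2484×10^5 N.
q = ½ρv² = ½ × 0.361 × 251² = 11370 Pa.
CL = 2W/(ρv²S) = 2×5.2484×10^5/(0.361×251²×371) = 0.1244.
CD = 0.0246 + 0.0412 × 0.1244² = 0.02524.
L/D = CL/CD = 0.1244 / 0.02524 = 4.93

L/D = 4.93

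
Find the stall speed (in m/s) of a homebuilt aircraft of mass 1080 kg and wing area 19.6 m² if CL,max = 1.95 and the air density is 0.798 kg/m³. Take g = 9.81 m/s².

V_stall = 26.4 m/s

Weight W = mg = 1080 × 9.81 = 10590 N.
V_stall = √(2W/(ρ·S·CL,max)) = √(2 × 10590 / (0.798 × 19.6 × 1.95))
V_stall = √694.8 = 26.4 m/s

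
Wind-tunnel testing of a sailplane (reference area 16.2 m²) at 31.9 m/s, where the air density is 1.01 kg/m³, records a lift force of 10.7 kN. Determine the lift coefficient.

CL = 1.29

From L = ½ρv²S·CL, rearranging gives CL = 2L/(ρv²S).
CL = 2 × 10700 / (1.01 × 31.9² × 16.2) = 1.29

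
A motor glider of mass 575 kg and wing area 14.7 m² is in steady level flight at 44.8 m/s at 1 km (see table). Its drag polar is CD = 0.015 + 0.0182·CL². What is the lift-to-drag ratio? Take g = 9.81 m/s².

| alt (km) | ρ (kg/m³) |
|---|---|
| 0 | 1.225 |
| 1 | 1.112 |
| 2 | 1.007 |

L/D = 20

At 1 km, from the table: ρ = 1.112 kg/m³.
Level flight ⇒ L = W = m·g = 575 × 9.81 = 5640.8 N.
Dynamic pressure q = 0.5 × 1.112 × 44.8² = 1116 Pa.
CL = W/(q·S) = 5640.8 / (1116 × 14.7) = 0.3439.
CD = 0.015 + 0.0182 × 0.3439² = 0.01715.
L/D = CL/CD = 0.3439 / 0.01715 = 20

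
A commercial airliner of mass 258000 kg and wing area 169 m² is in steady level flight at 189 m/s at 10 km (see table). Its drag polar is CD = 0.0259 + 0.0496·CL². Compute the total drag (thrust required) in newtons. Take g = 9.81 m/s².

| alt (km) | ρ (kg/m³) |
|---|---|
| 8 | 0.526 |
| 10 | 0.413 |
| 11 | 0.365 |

D = 2.87×10^5 N

At 10 km, from the table: ρ = 0.413 kg/m³.
Level flight ⇒ L = W = m·g = 258000 × 9.81 = 2.531×10^6 N.
Dynamic pressure q = 0.5 × 0.413 × 189² = 7376 Pa.
Required CL = L/(qS) = 2.531×10^6/(7376·169) = 2.03.
CD = 0.0259 + 0.0496 × 2.03² = 0.2304.
D = q·S·CD = 7376 × 169 × 0.2304 = 2.872×10^5 N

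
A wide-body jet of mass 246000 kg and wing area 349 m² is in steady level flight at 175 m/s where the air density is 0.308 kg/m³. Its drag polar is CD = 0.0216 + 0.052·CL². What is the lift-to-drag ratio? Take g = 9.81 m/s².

Level flight ⇒ L = W = m·g = 246000 × 9.81 = 2.4133×10^6 N.
q = ½ρv² = ½ × 0.308 × 175² = 4716 Pa.
CL = W/(q·S) = 2.4133×10^6 / (4716 × 349) = 1.466.
CD = 0.0216 + 0.052 × 1.466² = 0.1334.
L/D = CL/CD = 1.466 / 0.1334 = 11

L/D = 11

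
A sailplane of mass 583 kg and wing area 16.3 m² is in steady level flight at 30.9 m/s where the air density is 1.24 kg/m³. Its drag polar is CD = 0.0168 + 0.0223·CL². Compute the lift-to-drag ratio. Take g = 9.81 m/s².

In steady level flight, lift balances weight: W = mg = 583 × 9.81 = 5719.2 N.
q = ½ρv² = ½ × 1.24 × 30.9² = 592 Pa.
CL = W/(q·S) = 5719.2 / (592 × 16.3) = 0.5927.
CD = 0.0168 + 0.0223 × 0.5927² = 0.02463.
L/D = CL/CD = 0.5927 / 0.02463 = 24.1

L/D = 24.1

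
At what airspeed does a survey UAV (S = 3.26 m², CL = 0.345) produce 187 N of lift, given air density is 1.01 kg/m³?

L = ½ρv²S·CL ⇒ v = √(2L/(ρ·S·CL))
v = √(2 × 187 / (1.01 × 3.26 × 0.345)) = √329.2 = 18.1 m/s

v = 18.1 m/s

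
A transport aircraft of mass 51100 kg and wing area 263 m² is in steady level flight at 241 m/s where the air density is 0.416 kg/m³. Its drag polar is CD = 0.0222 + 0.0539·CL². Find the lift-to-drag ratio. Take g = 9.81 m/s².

L/D = 6.7

In steady level flight, lift balances weight: W = mg = 51100 × 9.81 = 5.0129×10^5 N.
q = ½ρv² = ½ × 0.416 × 241² = 12080 Pa.
CL = 2W/(ρv²S) = 2×5.0129×10^5/(0.416×241²×263) = 0.1578.
CD = 0.0222 + 0.0539 × 0.1578² = 0.02354.
L/D = CL/CD = 0.1578 / 0.02354 = 6.7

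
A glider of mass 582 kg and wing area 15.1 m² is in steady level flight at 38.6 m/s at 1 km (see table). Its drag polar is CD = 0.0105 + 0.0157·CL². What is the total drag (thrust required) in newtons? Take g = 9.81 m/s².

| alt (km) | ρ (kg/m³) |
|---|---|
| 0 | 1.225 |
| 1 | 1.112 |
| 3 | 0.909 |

At 1 km, from the table: ρ = 1.112 kg/m³.
Weight W = mg = 582 × 9.81 = 5709.4 N; in level flight L = W.
q = ½ρv² = ½ × 1.112 × 38.6² = 828.4 Pa.
CL = W/(q·S) = 5709.4 / (828.4 × 15.1) = 0.4564.
CD = 0.0105 + 0.0157 × 0.4564² = 0.01377.
D = q·S·CD = 828.4 × 15.1 × 0.01377 = 172.3 N

D = 172 N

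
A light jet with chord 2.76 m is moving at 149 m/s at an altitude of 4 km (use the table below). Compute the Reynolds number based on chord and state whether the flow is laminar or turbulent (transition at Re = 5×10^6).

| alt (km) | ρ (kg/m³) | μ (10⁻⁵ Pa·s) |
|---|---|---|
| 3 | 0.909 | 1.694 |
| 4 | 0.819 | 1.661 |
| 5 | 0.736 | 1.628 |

Re = 2.03×10^7 (turbulent)

At 4 km, from the table: ρ = 0.819 kg/m³, μ = 1.661×10⁻⁵ Pa·s.
Re = ρ·v·c/μ = 0.819 × 149 × 2.76 / (1.661×10⁻⁵) = 2.03×10^7
Since 2.03×10^7 > 5×10^6, the flow is turbulent.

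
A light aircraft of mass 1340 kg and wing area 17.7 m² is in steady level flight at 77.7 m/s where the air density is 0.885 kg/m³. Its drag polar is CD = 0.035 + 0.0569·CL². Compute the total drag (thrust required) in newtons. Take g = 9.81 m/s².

Weight W = mg = 1340 × 9.81 = 13145 N; in level flight L = W.
Dynamic pressure q = 0.5 × 0.885 × 77.7² = 2672 Pa.
Required CL = L/(qS) = 13145/(2672·17.7) = 0.278.
CD = 0.035 + 0.0569 × 0.278² = 0.0394.
D = q·S·CD = 2672 × 17.7 × 0.0394 = 1863 N

D = 1860 N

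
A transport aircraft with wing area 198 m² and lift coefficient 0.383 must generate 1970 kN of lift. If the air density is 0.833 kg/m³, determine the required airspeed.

v = 250 m/s

L = ½ρv²S·CL ⇒ v = √(2L/(ρ·S·CL))
v = √(2 × 1.97×10^6 / (0.833 × 198 × 0.383)) = √62370 = 250 m/s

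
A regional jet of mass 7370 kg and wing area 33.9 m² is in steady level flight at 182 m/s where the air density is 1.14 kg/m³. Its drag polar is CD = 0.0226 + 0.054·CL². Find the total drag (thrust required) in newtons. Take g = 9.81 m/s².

D = 14900 N

In steady level flight, lift balances weight: W = mg = 7370 × 9.81 = 72300 N.
Dynamic pressure q = 0.5 × 1.14 × 182² = 18880 Pa.
Required CL = L/(qS) = 72300/(18880·33.9) = 0.113.
CD = 0.0226 + 0.054 × 0.113² = 0.02329.
D = q·S·CD = 18880 × 33.9 × 0.02329 = 14910 N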